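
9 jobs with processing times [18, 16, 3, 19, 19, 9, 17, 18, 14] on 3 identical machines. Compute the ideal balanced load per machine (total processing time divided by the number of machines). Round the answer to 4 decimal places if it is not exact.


Total processing time = 18 + 16 + 3 + 19 + 19 + 9 + 17 + 18 + 14 = 133
Number of machines = 3
Ideal balanced load = 133 / 3 = 44.3333

44.3333


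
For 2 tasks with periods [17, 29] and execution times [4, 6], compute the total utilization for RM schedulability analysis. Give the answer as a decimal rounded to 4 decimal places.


Compute individual utilizations (exact fractions):
  Task 1: C/T = 4/17 (approx. 0.2353)
  Task 2: C/T = 6/29 (approx. 0.2069)
Total utilization U = 4/17 + 6/29 = 218/493
Rounded to 4 decimal places: U = 0.4422
RM (Liu & Layland) bound for 2 tasks = 0.828427; compare with U = 218/493 (approx. 0.442191)
U <= bound, so schedulable by RM sufficient condition.

0.4422


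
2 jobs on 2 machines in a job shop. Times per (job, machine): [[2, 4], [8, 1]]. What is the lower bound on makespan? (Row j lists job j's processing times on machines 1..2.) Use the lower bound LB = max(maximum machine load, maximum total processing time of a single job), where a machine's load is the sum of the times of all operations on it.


Machine loads:
  Machine 1: 2 + 8 = 10
  Machine 2: 4 + 1 = 5
Max machine load = 10
Job totals:
  Job 1: 6
  Job 2: 9
Max job total = 9
Lower bound = max(10, 9) = 10

10


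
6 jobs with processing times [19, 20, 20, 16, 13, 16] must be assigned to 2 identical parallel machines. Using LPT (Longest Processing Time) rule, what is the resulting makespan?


Sort jobs in decreasing order (LPT): [20, 20, 19, 16, 16, 13]
Assign each job to the least loaded machine:
  Machine 1: jobs [20, 19, 13], load = 52
  Machine 2: jobs [20, 16, 16], load = 52
Makespan = max load = 52

52


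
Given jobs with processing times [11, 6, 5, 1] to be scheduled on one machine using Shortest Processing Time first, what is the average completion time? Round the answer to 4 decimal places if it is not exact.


Sort jobs by processing time (SPT order): [1, 5, 6, 11]
Compute completion times sequentially:
  Job 1: processing = 1, completes at 1
  Job 2: processing = 5, completes at 6
  Job 3: processing = 6, completes at 12
  Job 4: processing = 11, completes at 23
Sum of completion times = 42
Average completion time = 42/4 = 10.5

10.5


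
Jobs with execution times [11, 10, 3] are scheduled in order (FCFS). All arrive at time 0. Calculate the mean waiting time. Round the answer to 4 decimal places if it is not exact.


FCFS order (as given): [11, 10, 3]
Waiting times:
  Job 1: wait = 0
  Job 2: wait = 11
  Job 3: wait = 21
Sum of waiting times = 32
Average waiting time = 32/3 = 10.6667

10.6667


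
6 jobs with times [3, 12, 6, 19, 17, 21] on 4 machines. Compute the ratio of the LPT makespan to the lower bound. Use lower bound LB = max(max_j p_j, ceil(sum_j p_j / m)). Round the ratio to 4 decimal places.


LPT order: [21, 19, 17, 12, 6, 3]
Machine loads after assignment: [21, 19, 20, 18]
LPT makespan = 21
Lower bound = max(max_job, ceil(total/4)) = max(21, 20) = 21
Ratio = 21 / 21 = 1.0

1.0


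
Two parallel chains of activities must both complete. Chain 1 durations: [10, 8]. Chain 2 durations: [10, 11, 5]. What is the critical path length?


Path A total = 10 + 8 = 18
Path B total = 10 + 11 + 5 = 26
Critical path = longest path = max(18, 26) = 26

26


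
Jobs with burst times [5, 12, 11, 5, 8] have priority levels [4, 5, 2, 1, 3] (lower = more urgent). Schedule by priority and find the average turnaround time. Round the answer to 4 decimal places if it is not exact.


Sort by priority (ascending = highest first):
Order: [(1, 5), (2, 11), (3, 8), (4, 5), (5, 12)]
Completion times:
  Priority 1, burst=5, C=5
  Priority 2, burst=11, C=16
  Priority 3, burst=8, C=24
  Priority 4, burst=5, C=29
  Priority 5, burst=12, C=41
Average turnaround = 115/5 = 23.0

23.0


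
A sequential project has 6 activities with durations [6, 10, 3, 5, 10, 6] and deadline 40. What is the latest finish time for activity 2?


LF(activity 2) = deadline - sum of successor durations
Successors: activities 3 through 6 with durations [3, 5, 10, 6]
Sum of successor durations = 24
LF = 40 - 24 = 16

16


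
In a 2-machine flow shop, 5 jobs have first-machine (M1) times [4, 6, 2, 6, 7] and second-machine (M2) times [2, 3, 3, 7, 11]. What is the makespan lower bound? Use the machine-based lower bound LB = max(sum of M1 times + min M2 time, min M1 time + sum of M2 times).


LB1 = sum(M1 times) + min(M2 times) = 25 + 2 = 27
LB2 = min(M1 times) + sum(M2 times) = 2 + 26 = 28
Lower bound = max(LB1, LB2) = max(27, 28) = 28

28


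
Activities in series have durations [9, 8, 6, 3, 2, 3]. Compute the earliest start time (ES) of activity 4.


Activity 4 starts after activities 1 through 3 complete.
Predecessor durations: [9, 8, 6]
ES = 9 + 8 + 6 = 23

23


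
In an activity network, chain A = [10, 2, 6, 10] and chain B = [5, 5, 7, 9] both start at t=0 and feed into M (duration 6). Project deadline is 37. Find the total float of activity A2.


Forward pass: ES(A2) = sum of predecessors on chain A = 10
EF = ES + duration = 10 + 2 = 12
Backward pass: LF(M) = deadline = 37; LS(M) = 37 - 6 = 31
LF(A2) = LS(M) - sum(successors on chain A) = 31 - 16 = 15
LS = LF - duration = 15 - 2 = 13
Total float = LS - ES = 13 - 10 = 3

3


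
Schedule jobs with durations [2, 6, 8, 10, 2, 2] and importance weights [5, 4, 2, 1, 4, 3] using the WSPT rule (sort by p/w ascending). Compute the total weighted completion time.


Compute p/w ratios and sort ascending (WSPT): [(2, 5), (2, 4), (2, 3), (6, 4), (8, 2), (10, 1)]
Compute weighted completion times:
  Job (p=2,w=5): C=2, w*C=5*2=10
  Job (p=2,w=4): C=4, w*C=4*4=16
  Job (p=2,w=3): C=6, w*C=3*6=18
  Job (p=6,w=4): C=12, w*C=4*12=48
  Job (p=8,w=2): C=20, w*C=2*20=40
  Job (p=10,w=1): C=30, w*C=1*30=30
Total weighted completion time = 162

162


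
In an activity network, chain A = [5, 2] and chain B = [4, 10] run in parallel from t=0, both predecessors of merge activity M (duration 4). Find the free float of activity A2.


ES(A2) = sum of predecessors on chain A = 5
EF(A2) = ES + duration = 5 + 2 = 7
Successor of A2 is M. ES(M) = max(sum(A), sum(B)) = max(7, 14) = 14
Free float = ES(successor) - EF(current) = 14 - 7 = 7

7


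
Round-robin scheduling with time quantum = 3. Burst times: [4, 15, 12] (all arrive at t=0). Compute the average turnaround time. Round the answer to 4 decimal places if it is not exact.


Time quantum = 3
Execution trace:
  J1 runs 3 units, time = 3
  J2 runs 3 units, time = 6
  J3 runs 3 units, time = 9
  J1 runs 1 units, time = 10
  J2 runs 3 units, time = 13
  J3 runs 3 units, time = 16
  J2 runs 3 units, time = 19
  J3 runs 3 units, time = 22
  J2 runs 3 units, time = 25
  J3 runs 3 units, time = 28
  J2 runs 3 units, time = 31
Finish times: [10, 31, 28]
Average turnaround = 69/3 = 23.0

23.0


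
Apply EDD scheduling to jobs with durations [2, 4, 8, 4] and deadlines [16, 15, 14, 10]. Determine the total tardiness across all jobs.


Sort by due date (EDD order): [(4, 10), (8, 14), (4, 15), (2, 16)]
Compute completion times and tardiness:
  Job 1: p=4, d=10, C=4, tardiness=max(0,4-10)=0
  Job 2: p=8, d=14, C=12, tardiness=max(0,12-14)=0
  Job 3: p=4, d=15, C=16, tardiness=max(0,16-15)=1
  Job 4: p=2, d=16, C=18, tardiness=max(0,18-16)=2
Total tardiness = 3

3


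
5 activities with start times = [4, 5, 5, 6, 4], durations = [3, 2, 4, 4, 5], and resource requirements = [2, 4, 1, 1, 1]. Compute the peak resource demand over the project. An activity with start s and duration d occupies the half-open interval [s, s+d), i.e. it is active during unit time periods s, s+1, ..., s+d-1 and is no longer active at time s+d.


Each activity i is active on [start_i, start_i + duration_i).
Compute total resource usage per time slot:
  t=0: active resources = [], total = 0
  t=1: active resources = [], total = 0
  t=2: active resources = [], total = 0
  t=3: active resources = [], total = 0
  t=4: active resources = [2, 1], total = 3
  t=5: active resources = [2, 4, 1, 1], total = 8
  t=6: active resources = [2, 4, 1, 1, 1], total = 9
  t=7: active resources = [1, 1, 1], total = 3
  t=8: active resources = [1, 1, 1], total = 3
  t=9: active resources = [1], total = 1
Peak resource demand = 9

9


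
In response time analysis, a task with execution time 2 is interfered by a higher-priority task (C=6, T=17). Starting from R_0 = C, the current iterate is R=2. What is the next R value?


R_next = C + ceil(R_prev / T_hp) * C_hp
ceil(2 / 17) = ceil(0.1176) = 1
Interference = 1 * 6 = 6
R_next = 2 + 6 = 8

8


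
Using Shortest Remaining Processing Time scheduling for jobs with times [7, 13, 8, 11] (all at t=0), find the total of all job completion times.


Since all jobs arrive at t=0, SRPT equals SPT ordering.
SPT order: [7, 8, 11, 13]
Completion times:
  Job 1: p=7, C=7
  Job 2: p=8, C=15
  Job 3: p=11, C=26
  Job 4: p=13, C=39
Total completion time = 7 + 15 + 26 + 39 = 87

87


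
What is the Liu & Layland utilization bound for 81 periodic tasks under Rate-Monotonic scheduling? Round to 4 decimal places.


Compute 2^(1/81) = 1.0085940916
Subtract 1: 1.0085940916 - 1 = 0.0085940916
Multiply by n: 81 * 0.0085940916 = 0.6961214196
Round to 4 dp: 0.6961

0.6961


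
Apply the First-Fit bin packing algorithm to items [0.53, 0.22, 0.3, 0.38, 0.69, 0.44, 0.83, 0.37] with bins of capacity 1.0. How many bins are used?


Place items sequentially using First-Fit:
  Item 0.53 -> new Bin 1
  Item 0.22 -> Bin 1 (now 0.75)
  Item 0.3 -> new Bin 2
  Item 0.38 -> Bin 2 (now 0.68)
  Item 0.69 -> new Bin 3
  Item 0.44 -> new Bin 4
  Item 0.83 -> new Bin 5
  Item 0.37 -> Bin 4 (now 0.81)
Total bins used = 5

5


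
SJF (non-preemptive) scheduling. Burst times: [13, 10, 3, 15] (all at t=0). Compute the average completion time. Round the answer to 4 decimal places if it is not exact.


SJF order (ascending): [3, 10, 13, 15]
Completion times:
  Job 1: burst=3, C=3
  Job 2: burst=10, C=13
  Job 3: burst=13, C=26
  Job 4: burst=15, C=41
Average completion = 83/4 = 20.75

20.75


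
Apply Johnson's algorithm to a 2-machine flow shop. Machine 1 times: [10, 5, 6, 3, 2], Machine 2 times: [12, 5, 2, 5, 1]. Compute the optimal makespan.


Apply Johnson's rule:
  Group 1 (a <= b): [(4, 3, 5), (2, 5, 5), (1, 10, 12)]
  Group 2 (a > b): [(3, 6, 2), (5, 2, 1)]
Optimal job order: [4, 2, 1, 3, 5]
Schedule:
  Job 4: M1 done at 3, M2 done at 8
  Job 2: M1 done at 8, M2 done at 13
  Job 1: M1 done at 18, M2 done at 30
  Job 3: M1 done at 24, M2 done at 32
  Job 5: M1 done at 26, M2 done at 33
Makespan = 33

33


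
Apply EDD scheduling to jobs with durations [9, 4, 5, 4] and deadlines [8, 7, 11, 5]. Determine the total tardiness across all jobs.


Sort by due date (EDD order): [(4, 5), (4, 7), (9, 8), (5, 11)]
Compute completion times and tardiness:
  Job 1: p=4, d=5, C=4, tardiness=max(0,4-5)=0
  Job 2: p=4, d=7, C=8, tardiness=max(0,8-7)=1
  Job 3: p=9, d=8, C=17, tardiness=max(0,17-8)=9
  Job 4: p=5, d=11, C=22, tardiness=max(0,22-11)=11
Total tardiness = 21

21


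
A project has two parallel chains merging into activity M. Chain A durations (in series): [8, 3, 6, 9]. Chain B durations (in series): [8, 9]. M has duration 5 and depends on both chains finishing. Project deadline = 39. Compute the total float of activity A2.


Forward pass: ES(A2) = sum of predecessors on chain A = 8
EF = ES + duration = 8 + 3 = 11
Backward pass: LF(M) = deadline = 39; LS(M) = 39 - 5 = 34
LF(A2) = LS(M) - sum(successors on chain A) = 34 - 15 = 19
LS = LF - duration = 19 - 3 = 16
Total float = LS - ES = 16 - 8 = 8

8


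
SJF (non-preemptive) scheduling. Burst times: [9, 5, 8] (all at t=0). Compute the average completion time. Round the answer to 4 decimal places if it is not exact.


SJF order (ascending): [5, 8, 9]
Completion times:
  Job 1: burst=5, C=5
  Job 2: burst=8, C=13
  Job 3: burst=9, C=22
Average completion = 40/3 = 13.3333

13.3333


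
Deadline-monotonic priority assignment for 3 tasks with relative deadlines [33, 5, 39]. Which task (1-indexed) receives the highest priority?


Sort tasks by relative deadline (ascending):
  Task 2: deadline = 5
  Task 1: deadline = 33
  Task 3: deadline = 39
Priority order (highest first): [2, 1, 3]
Highest priority task = 2

2


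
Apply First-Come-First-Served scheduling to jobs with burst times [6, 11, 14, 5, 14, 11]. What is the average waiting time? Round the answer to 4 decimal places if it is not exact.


FCFS order (as given): [6, 11, 14, 5, 14, 11]
Waiting times:
  Job 1: wait = 0
  Job 2: wait = 6
  Job 3: wait = 17
  Job 4: wait = 31
  Job 5: wait = 36
  Job 6: wait = 50
Sum of waiting times = 140
Average waiting time = 140/6 = 23.3333

23.3333


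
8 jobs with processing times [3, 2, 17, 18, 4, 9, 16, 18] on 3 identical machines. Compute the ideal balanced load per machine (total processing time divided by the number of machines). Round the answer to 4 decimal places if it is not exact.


Total processing time = 3 + 2 + 17 + 18 + 4 + 9 + 16 + 18 = 87
Number of machines = 3
Ideal balanced load = 87 / 3 = 29.0

29.0


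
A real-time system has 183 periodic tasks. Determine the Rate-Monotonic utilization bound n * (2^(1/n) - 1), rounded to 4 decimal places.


Compute 2^(1/183) = 1.0037948719
Subtract 1: 1.0037948719 - 1 = 0.0037948719
Multiply by n: 183 * 0.0037948719 = 0.6944615577
Round to 4 dp: 0.6945

0.6945


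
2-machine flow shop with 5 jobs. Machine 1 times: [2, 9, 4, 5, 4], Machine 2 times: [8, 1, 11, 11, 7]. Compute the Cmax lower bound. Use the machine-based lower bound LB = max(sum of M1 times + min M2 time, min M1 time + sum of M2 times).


LB1 = sum(M1 times) + min(M2 times) = 24 + 1 = 25
LB2 = min(M1 times) + sum(M2 times) = 2 + 38 = 40
Lower bound = max(LB1, LB2) = max(25, 40) = 40

40


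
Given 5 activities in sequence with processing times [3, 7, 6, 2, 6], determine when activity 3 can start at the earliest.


Activity 3 starts after activities 1 through 2 complete.
Predecessor durations: [3, 7]
ES = 3 + 7 = 10

10


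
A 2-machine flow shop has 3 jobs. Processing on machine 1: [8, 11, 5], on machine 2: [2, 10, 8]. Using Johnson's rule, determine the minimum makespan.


Apply Johnson's rule:
  Group 1 (a <= b): [(3, 5, 8)]
  Group 2 (a > b): [(2, 11, 10), (1, 8, 2)]
Optimal job order: [3, 2, 1]
Schedule:
  Job 3: M1 done at 5, M2 done at 13
  Job 2: M1 done at 16, M2 done at 26
  Job 1: M1 done at 24, M2 done at 28
Makespan = 28

28


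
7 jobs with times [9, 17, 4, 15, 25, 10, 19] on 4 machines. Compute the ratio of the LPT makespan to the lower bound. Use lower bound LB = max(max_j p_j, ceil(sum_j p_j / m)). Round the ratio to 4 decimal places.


LPT order: [25, 19, 17, 15, 10, 9, 4]
Machine loads after assignment: [25, 23, 26, 25]
LPT makespan = 26
Lower bound = max(max_job, ceil(total/4)) = max(25, 25) = 25
Ratio = 26 / 25 = 1.04

1.04


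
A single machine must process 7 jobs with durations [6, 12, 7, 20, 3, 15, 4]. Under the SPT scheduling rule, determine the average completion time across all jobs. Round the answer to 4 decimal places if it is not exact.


Sort jobs by processing time (SPT order): [3, 4, 6, 7, 12, 15, 20]
Compute completion times sequentially:
  Job 1: processing = 3, completes at 3
  Job 2: processing = 4, completes at 7
  Job 3: processing = 6, completes at 13
  Job 4: processing = 7, completes at 20
  Job 5: processing = 12, completes at 32
  Job 6: processing = 15, completes at 47
  Job 7: processing = 20, completes at 67
Sum of completion times = 189
Average completion time = 189/7 = 27.0

27.0


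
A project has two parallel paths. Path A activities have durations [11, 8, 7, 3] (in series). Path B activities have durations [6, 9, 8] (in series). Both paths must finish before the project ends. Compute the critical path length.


Path A total = 11 + 8 + 7 + 3 = 29
Path B total = 6 + 9 + 8 = 23
Critical path = longest path = max(29, 23) = 29

29


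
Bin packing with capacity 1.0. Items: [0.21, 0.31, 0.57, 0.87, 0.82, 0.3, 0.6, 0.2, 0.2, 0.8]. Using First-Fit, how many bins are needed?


Place items sequentially using First-Fit:
  Item 0.21 -> new Bin 1
  Item 0.31 -> Bin 1 (now 0.52)
  Item 0.57 -> new Bin 2
  Item 0.87 -> new Bin 3
  Item 0.82 -> new Bin 4
  Item 0.3 -> Bin 1 (now 0.82)
  Item 0.6 -> new Bin 5
  Item 0.2 -> Bin 2 (now 0.77)
  Item 0.2 -> Bin 2 (now 0.97)
  Item 0.8 -> new Bin 6
Total bins used = 6

6


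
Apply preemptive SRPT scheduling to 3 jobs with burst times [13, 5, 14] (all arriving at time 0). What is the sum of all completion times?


Since all jobs arrive at t=0, SRPT equals SPT ordering.
SPT order: [5, 13, 14]
Completion times:
  Job 1: p=5, C=5
  Job 2: p=13, C=18
  Job 3: p=14, C=32
Total completion time = 5 + 18 + 32 = 55

55


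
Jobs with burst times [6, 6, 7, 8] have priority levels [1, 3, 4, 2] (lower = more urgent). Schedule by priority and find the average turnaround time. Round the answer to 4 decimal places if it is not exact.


Sort by priority (ascending = highest first):
Order: [(1, 6), (2, 8), (3, 6), (4, 7)]
Completion times:
  Priority 1, burst=6, C=6
  Priority 2, burst=8, C=14
  Priority 3, burst=6, C=20
  Priority 4, burst=7, C=27
Average turnaround = 67/4 = 16.75

16.75


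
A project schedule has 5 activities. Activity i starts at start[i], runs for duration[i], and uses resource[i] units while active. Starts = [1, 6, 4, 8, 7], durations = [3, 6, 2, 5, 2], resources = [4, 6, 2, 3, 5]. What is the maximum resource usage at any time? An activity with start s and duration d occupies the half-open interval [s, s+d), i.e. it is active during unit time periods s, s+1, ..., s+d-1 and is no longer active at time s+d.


Each activity i is active on [start_i, start_i + duration_i).
Compute total resource usage per time slot:
  t=0: active resources = [], total = 0
  t=1: active resources = [4], total = 4
  t=2: active resources = [4], total = 4
  t=3: active resources = [4], total = 4
  t=4: active resources = [2], total = 2
  t=5: active resources = [2], total = 2
  t=6: active resources = [6], total = 6
  t=7: active resources = [6, 5], total = 11
  t=8: active resources = [6, 3, 5], total = 14
  t=9: active resources = [6, 3], total = 9
  t=10: active resources = [6, 3], total = 9
  t=11: active resources = [6, 3], total = 9
  t=12: active resources = [3], total = 3
Peak resource demand = 14

14


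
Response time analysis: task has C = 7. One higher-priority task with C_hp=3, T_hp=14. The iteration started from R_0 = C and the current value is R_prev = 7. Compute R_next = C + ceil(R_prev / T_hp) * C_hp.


R_next = C + ceil(R_prev / T_hp) * C_hp
ceil(7 / 14) = ceil(0.5) = 1
Interference = 1 * 3 = 3
R_next = 7 + 3 = 10

10


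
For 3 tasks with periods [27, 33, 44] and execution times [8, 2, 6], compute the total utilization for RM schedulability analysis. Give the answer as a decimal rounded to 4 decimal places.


Compute individual utilizations (exact fractions):
  Task 1: C/T = 8/27 (approx. 0.2963)
  Task 2: C/T = 2/33 (approx. 0.0606)
  Task 3: C/T = 6/44 = 3/22 (approx. 0.1364)
Total utilization U = 8/27 + 2/33 + 3/22 = 293/594
Rounded to 4 decimal places: U = 0.4933
RM (Liu & Layland) bound for 3 tasks = 0.779763; compare with U = 293/594 (approx. 0.493266)
U <= bound, so schedulable by RM sufficient condition.

0.4933


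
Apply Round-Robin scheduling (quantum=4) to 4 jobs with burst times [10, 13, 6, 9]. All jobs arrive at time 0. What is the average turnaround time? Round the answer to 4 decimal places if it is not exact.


Time quantum = 4
Execution trace:
  J1 runs 4 units, time = 4
  J2 runs 4 units, time = 8
  J3 runs 4 units, time = 12
  J4 runs 4 units, time = 16
  J1 runs 4 units, time = 20
  J2 runs 4 units, time = 24
  J3 runs 2 units, time = 26
  J4 runs 4 units, time = 30
  J1 runs 2 units, time = 32
  J2 runs 4 units, time = 36
  J4 runs 1 units, time = 37
  J2 runs 1 units, time = 38
Finish times: [32, 38, 26, 37]
Average turnaround = 133/4 = 33.25

33.25


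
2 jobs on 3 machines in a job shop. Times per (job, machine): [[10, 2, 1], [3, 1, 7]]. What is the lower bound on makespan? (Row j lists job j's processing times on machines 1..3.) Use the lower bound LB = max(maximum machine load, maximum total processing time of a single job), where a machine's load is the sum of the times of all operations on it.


Machine loads:
  Machine 1: 10 + 3 = 13
  Machine 2: 2 + 1 = 3
  Machine 3: 1 + 7 = 8
Max machine load = 13
Job totals:
  Job 1: 13
  Job 2: 11
Max job total = 13
Lower bound = max(13, 13) = 13

13


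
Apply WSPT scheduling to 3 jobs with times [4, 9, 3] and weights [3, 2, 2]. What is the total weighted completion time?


Compute p/w ratios and sort ascending (WSPT): [(4, 3), (3, 2), (9, 2)]
Compute weighted completion times:
  Job (p=4,w=3): C=4, w*C=3*4=12
  Job (p=3,w=2): C=7, w*C=2*7=14
  Job (p=9,w=2): C=16, w*C=2*16=32
Total weighted completion time = 58

58


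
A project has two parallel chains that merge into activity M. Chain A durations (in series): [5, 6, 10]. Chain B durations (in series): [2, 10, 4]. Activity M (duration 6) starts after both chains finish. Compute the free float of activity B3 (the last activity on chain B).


ES(B3) = sum of predecessors on chain B = 12
EF(B3) = ES + duration = 12 + 4 = 16
Successor of B3 is M. ES(M) = max(sum(A), sum(B)) = max(21, 16) = 21
Free float = ES(successor) - EF(current) = 21 - 16 = 5

5


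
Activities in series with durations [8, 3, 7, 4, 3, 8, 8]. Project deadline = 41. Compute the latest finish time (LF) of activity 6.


LF(activity 6) = deadline - sum of successor durations
Successors: activities 7 through 7 with durations [8]
Sum of successor durations = 8
LF = 41 - 8 = 33

33


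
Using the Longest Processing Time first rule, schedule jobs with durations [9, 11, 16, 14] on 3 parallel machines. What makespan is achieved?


Sort jobs in decreasing order (LPT): [16, 14, 11, 9]
Assign each job to the least loaded machine:
  Machine 1: jobs [16], load = 16
  Machine 2: jobs [14], load = 14
  Machine 3: jobs [11, 9], load = 20
Makespan = max load = 20

20


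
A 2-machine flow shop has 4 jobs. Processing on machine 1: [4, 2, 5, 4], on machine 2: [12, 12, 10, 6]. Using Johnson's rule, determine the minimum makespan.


Apply Johnson's rule:
  Group 1 (a <= b): [(2, 2, 12), (1, 4, 12), (4, 4, 6), (3, 5, 10)]
  Group 2 (a > b): []
Optimal job order: [2, 1, 4, 3]
Schedule:
  Job 2: M1 done at 2, M2 done at 14
  Job 1: M1 done at 6, M2 done at 26
  Job 4: M1 done at 10, M2 done at 32
  Job 3: M1 done at 15, M2 done at 42
Makespan = 42

42


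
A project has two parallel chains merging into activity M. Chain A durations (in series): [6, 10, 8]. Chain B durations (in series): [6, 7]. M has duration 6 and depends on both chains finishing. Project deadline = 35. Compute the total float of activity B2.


Forward pass: ES(B2) = sum of predecessors on chain B = 6
EF = ES + duration = 6 + 7 = 13
Backward pass: LF(M) = deadline = 35; LS(M) = 35 - 6 = 29
LF(B2) = LS(M) - sum(successors on chain B) = 29 - 0 = 29
LS = LF - duration = 29 - 7 = 22
Total float = LS - ES = 22 - 6 = 16

16


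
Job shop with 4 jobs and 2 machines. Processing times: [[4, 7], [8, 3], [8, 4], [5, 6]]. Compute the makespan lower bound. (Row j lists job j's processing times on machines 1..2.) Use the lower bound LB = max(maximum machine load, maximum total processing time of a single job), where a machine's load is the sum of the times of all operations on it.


Machine loads:
  Machine 1: 4 + 8 + 8 + 5 = 25
  Machine 2: 7 + 3 + 4 + 6 = 20
Max machine load = 25
Job totals:
  Job 1: 11
  Job 2: 11
  Job 3: 12
  Job 4: 11
Max job total = 12
Lower bound = max(25, 12) = 25

25


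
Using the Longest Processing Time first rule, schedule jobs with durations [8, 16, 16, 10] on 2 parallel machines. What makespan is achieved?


Sort jobs in decreasing order (LPT): [16, 16, 10, 8]
Assign each job to the least loaded machine:
  Machine 1: jobs [16, 10], load = 26
  Machine 2: jobs [16, 8], load = 24
Makespan = max load = 26

26


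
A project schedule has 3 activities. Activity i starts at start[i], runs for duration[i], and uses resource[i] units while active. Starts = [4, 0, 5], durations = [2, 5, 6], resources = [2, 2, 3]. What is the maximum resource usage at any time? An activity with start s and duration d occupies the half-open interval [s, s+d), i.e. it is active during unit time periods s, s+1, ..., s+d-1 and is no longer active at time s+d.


Each activity i is active on [start_i, start_i + duration_i).
Compute total resource usage per time slot:
  t=0: active resources = [2], total = 2
  t=1: active resources = [2], total = 2
  t=2: active resources = [2], total = 2
  t=3: active resources = [2], total = 2
  t=4: active resources = [2, 2], total = 4
  t=5: active resources = [2, 3], total = 5
  t=6: active resources = [3], total = 3
  t=7: active resources = [3], total = 3
  t=8: active resources = [3], total = 3
  t=9: active resources = [3], total = 3
  t=10: active resources = [3], total = 3
Peak resource demand = 5

5


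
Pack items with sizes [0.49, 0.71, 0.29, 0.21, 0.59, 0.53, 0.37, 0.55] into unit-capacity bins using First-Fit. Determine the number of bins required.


Place items sequentially using First-Fit:
  Item 0.49 -> new Bin 1
  Item 0.71 -> new Bin 2
  Item 0.29 -> Bin 1 (now 0.78)
  Item 0.21 -> Bin 1 (now 0.99)
  Item 0.59 -> new Bin 3
  Item 0.53 -> new Bin 4
  Item 0.37 -> Bin 3 (now 0.96)
  Item 0.55 -> new Bin 5
Total bins used = 5

5


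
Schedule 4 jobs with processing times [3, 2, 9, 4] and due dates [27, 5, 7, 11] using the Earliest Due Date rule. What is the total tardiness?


Sort by due date (EDD order): [(2, 5), (9, 7), (4, 11), (3, 27)]
Compute completion times and tardiness:
  Job 1: p=2, d=5, C=2, tardiness=max(0,2-5)=0
  Job 2: p=9, d=7, C=11, tardiness=max(0,11-7)=4
  Job 3: p=4, d=11, C=15, tardiness=max(0,15-11)=4
  Job 4: p=3, d=27, C=18, tardiness=max(0,18-27)=0
Total tardiness = 8

8


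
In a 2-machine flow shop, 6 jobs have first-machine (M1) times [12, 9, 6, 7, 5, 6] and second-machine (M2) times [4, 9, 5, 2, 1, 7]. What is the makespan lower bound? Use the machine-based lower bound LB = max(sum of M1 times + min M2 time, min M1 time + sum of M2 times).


LB1 = sum(M1 times) + min(M2 times) = 45 + 1 = 46
LB2 = min(M1 times) + sum(M2 times) = 5 + 28 = 33
Lower bound = max(LB1, LB2) = max(46, 33) = 46

46


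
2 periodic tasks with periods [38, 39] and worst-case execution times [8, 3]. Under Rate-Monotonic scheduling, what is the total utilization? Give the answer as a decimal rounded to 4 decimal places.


Compute individual utilizations (exact fractions):
  Task 1: C/T = 8/38 = 4/19 (approx. 0.2105)
  Task 2: C/T = 3/39 = 1/13 (approx. 0.0769)
Total utilization U = 4/19 + 1/13 = 71/247
Rounded to 4 decimal places: U = 0.2874
RM (Liu & Layland) bound for 2 tasks = 0.828427; compare with U = 71/247 (approx. 0.287449)
U <= bound, so schedulable by RM sufficient condition.

0.2874


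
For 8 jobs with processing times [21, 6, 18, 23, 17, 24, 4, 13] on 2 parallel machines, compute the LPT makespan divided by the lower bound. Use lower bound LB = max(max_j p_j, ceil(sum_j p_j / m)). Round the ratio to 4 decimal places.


LPT order: [24, 23, 21, 18, 17, 13, 6, 4]
Machine loads after assignment: [63, 63]
LPT makespan = 63
Lower bound = max(max_job, ceil(total/2)) = max(24, 63) = 63
Ratio = 63 / 63 = 1.0

1.0


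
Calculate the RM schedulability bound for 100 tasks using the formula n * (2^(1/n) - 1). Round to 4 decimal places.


Compute 2^(1/100) = 1.0069555501
Subtract 1: 1.0069555501 - 1 = 0.0069555501
Multiply by n: 100 * 0.0069555501 = 0.6955550100
Round to 4 dp: 0.6956

0.6956


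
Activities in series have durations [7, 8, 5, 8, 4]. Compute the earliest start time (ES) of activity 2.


Activity 2 starts after activities 1 through 1 complete.
Predecessor durations: [7]
ES = 7 = 7

7


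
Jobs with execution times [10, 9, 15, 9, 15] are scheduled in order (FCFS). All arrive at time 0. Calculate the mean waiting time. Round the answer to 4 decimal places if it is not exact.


FCFS order (as given): [10, 9, 15, 9, 15]
Waiting times:
  Job 1: wait = 0
  Job 2: wait = 10
  Job 3: wait = 19
  Job 4: wait = 34
  Job 5: wait = 43
Sum of waiting times = 106
Average waiting time = 106/5 = 21.2

21.2


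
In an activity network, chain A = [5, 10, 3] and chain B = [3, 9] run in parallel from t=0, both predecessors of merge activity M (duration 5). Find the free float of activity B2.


ES(B2) = sum of predecessors on chain B = 3
EF(B2) = ES + duration = 3 + 9 = 12
Successor of B2 is M. ES(M) = max(sum(A), sum(B)) = max(18, 12) = 18
Free float = ES(successor) - EF(current) = 18 - 12 = 6

6


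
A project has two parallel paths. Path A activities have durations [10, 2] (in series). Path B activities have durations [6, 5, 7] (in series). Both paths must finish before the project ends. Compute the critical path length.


Path A total = 10 + 2 = 12
Path B total = 6 + 5 + 7 = 18
Critical path = longest path = max(12, 18) = 18

18


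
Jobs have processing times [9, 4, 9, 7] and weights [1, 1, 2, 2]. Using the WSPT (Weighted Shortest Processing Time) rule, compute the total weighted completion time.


Compute p/w ratios and sort ascending (WSPT): [(7, 2), (4, 1), (9, 2), (9, 1)]
Compute weighted completion times:
  Job (p=7,w=2): C=7, w*C=2*7=14
  Job (p=4,w=1): C=11, w*C=1*11=11
  Job (p=9,w=2): C=20, w*C=2*20=40
  Job (p=9,w=1): C=29, w*C=1*29=29
Total weighted completion time = 94

94


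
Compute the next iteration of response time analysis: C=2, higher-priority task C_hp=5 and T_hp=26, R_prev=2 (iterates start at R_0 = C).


R_next = C + ceil(R_prev / T_hp) * C_hp
ceil(2 / 26) = ceil(0.0769) = 1
Interference = 1 * 5 = 5
R_next = 2 + 5 = 7

7


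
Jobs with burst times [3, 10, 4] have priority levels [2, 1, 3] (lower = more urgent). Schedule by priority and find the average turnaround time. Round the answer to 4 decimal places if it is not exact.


Sort by priority (ascending = highest first):
Order: [(1, 10), (2, 3), (3, 4)]
Completion times:
  Priority 1, burst=10, C=10
  Priority 2, burst=3, C=13
  Priority 3, burst=4, C=17
Average turnaround = 40/3 = 13.3333

13.3333


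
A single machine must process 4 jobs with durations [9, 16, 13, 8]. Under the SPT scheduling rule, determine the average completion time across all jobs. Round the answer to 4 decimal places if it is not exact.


Sort jobs by processing time (SPT order): [8, 9, 13, 16]
Compute completion times sequentially:
  Job 1: processing = 8, completes at 8
  Job 2: processing = 9, completes at 17
  Job 3: processing = 13, completes at 30
  Job 4: processing = 16, completes at 46
Sum of completion times = 101
Average completion time = 101/4 = 25.25

25.25


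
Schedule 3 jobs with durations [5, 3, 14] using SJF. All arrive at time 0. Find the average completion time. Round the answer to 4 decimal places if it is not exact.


SJF order (ascending): [3, 5, 14]
Completion times:
  Job 1: burst=3, C=3
  Job 2: burst=5, C=8
  Job 3: burst=14, C=22
Average completion = 33/3 = 11.0

11.0


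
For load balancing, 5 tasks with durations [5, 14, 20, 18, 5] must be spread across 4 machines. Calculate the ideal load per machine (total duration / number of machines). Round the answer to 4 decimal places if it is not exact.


Total processing time = 5 + 14 + 20 + 18 + 5 = 62
Number of machines = 4
Ideal balanced load = 62 / 4 = 15.5

15.5


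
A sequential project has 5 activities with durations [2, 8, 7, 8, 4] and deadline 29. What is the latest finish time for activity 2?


LF(activity 2) = deadline - sum of successor durations
Successors: activities 3 through 5 with durations [7, 8, 4]
Sum of successor durations = 19
LF = 29 - 19 = 10

10


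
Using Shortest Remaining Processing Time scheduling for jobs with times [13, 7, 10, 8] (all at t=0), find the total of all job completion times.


Since all jobs arrive at t=0, SRPT equals SPT ordering.
SPT order: [7, 8, 10, 13]
Completion times:
  Job 1: p=7, C=7
  Job 2: p=8, C=15
  Job 3: p=10, C=25
  Job 4: p=13, C=38
Total completion time = 7 + 15 + 25 + 38 = 85

85


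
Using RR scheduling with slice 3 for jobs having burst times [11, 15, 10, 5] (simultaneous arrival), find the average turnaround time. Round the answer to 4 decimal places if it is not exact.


Time quantum = 3
Execution trace:
  J1 runs 3 units, time = 3
  J2 runs 3 units, time = 6
  J3 runs 3 units, time = 9
  J4 runs 3 units, time = 12
  J1 runs 3 units, time = 15
  J2 runs 3 units, time = 18
  J3 runs 3 units, time = 21
  J4 runs 2 units, time = 23
  J1 runs 3 units, time = 26
  J2 runs 3 units, time = 29
  J3 runs 3 units, time = 32
  J1 runs 2 units, time = 34
  J2 runs 3 units, time = 37
  J3 runs 1 units, time = 38
  J2 runs 3 units, time = 41
Finish times: [34, 41, 38, 23]
Average turnaround = 136/4 = 34.0

34.0


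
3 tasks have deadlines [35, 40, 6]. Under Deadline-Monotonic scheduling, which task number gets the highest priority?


Sort tasks by relative deadline (ascending):
  Task 3: deadline = 6
  Task 1: deadline = 35
  Task 2: deadline = 40
Priority order (highest first): [3, 1, 2]
Highest priority task = 3

3


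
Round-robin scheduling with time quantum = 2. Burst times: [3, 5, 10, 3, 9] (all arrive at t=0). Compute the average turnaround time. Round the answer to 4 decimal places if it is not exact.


Time quantum = 2
Execution trace:
  J1 runs 2 units, time = 2
  J2 runs 2 units, time = 4
  J3 runs 2 units, time = 6
  J4 runs 2 units, time = 8
  J5 runs 2 units, time = 10
  J1 runs 1 units, time = 11
  J2 runs 2 units, time = 13
  J3 runs 2 units, time = 15
  J4 runs 1 units, time = 16
  J5 runs 2 units, time = 18
  J2 runs 1 units, time = 19
  J3 runs 2 units, time = 21
  J5 runs 2 units, time = 23
  J3 runs 2 units, time = 25
  J5 runs 2 units, time = 27
  J3 runs 2 units, time = 29
  J5 runs 1 units, time = 30
Finish times: [11, 19, 29, 16, 30]
Average turnaround = 105/5 = 21.0

21.0


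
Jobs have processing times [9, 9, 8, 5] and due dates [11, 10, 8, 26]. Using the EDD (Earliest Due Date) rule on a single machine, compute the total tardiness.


Sort by due date (EDD order): [(8, 8), (9, 10), (9, 11), (5, 26)]
Compute completion times and tardiness:
  Job 1: p=8, d=8, C=8, tardiness=max(0,8-8)=0
  Job 2: p=9, d=10, C=17, tardiness=max(0,17-10)=7
  Job 3: p=9, d=11, C=26, tardiness=max(0,26-11)=15
  Job 4: p=5, d=26, C=31, tardiness=max(0,31-26)=5
Total tardiness = 27

27


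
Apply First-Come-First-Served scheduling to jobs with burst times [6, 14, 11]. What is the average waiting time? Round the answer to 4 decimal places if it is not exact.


FCFS order (as given): [6, 14, 11]
Waiting times:
  Job 1: wait = 0
  Job 2: wait = 6
  Job 3: wait = 20
Sum of waiting times = 26
Average waiting time = 26/3 = 8.6667

8.6667


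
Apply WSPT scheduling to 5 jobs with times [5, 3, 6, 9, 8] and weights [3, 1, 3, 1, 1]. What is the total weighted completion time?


Compute p/w ratios and sort ascending (WSPT): [(5, 3), (6, 3), (3, 1), (8, 1), (9, 1)]
Compute weighted completion times:
  Job (p=5,w=3): C=5, w*C=3*5=15
  Job (p=6,w=3): C=11, w*C=3*11=33
  Job (p=3,w=1): C=14, w*C=1*14=14
  Job (p=8,w=1): C=22, w*C=1*22=22
  Job (p=9,w=1): C=31, w*C=1*31=31
Total weighted completion time = 115

115


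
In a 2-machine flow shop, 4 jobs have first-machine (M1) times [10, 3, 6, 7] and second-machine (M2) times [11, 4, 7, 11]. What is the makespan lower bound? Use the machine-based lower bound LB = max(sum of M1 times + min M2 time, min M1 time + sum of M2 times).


LB1 = sum(M1 times) + min(M2 times) = 26 + 4 = 30
LB2 = min(M1 times) + sum(M2 times) = 3 + 33 = 36
Lower bound = max(LB1, LB2) = max(30, 36) = 36

36


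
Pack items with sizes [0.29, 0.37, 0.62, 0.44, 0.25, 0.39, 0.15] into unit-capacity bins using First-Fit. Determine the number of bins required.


Place items sequentially using First-Fit:
  Item 0.29 -> new Bin 1
  Item 0.37 -> Bin 1 (now 0.66)
  Item 0.62 -> new Bin 2
  Item 0.44 -> new Bin 3
  Item 0.25 -> Bin 1 (now 0.91)
  Item 0.39 -> Bin 3 (now 0.83)
  Item 0.15 -> Bin 2 (now 0.77)
Total bins used = 3

3


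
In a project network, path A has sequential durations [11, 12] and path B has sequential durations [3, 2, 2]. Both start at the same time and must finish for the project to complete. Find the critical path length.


Path A total = 11 + 12 = 23
Path B total = 3 + 2 + 2 = 7
Critical path = longest path = max(23, 7) = 23

23


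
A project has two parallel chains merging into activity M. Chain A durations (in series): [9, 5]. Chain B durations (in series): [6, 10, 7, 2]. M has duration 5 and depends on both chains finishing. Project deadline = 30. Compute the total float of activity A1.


Forward pass: ES(A1) = sum of predecessors on chain A = 0
EF = ES + duration = 0 + 9 = 9
Backward pass: LF(M) = deadline = 30; LS(M) = 30 - 5 = 25
LF(A1) = LS(M) - sum(successors on chain A) = 25 - 5 = 20
LS = LF - duration = 20 - 9 = 11
Total float = LS - ES = 11 - 0 = 11

11


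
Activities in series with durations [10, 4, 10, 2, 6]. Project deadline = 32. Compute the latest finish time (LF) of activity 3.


LF(activity 3) = deadline - sum of successor durations
Successors: activities 4 through 5 with durations [2, 6]
Sum of successor durations = 8
LF = 32 - 8 = 24

24


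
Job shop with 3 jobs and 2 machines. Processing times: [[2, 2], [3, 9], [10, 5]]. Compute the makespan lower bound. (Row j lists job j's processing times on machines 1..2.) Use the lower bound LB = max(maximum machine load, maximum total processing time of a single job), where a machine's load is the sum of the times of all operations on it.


Machine loads:
  Machine 1: 2 + 3 + 10 = 15
  Machine 2: 2 + 9 + 5 = 16
Max machine load = 16
Job totals:
  Job 1: 4
  Job 2: 12
  Job 3: 15
Max job total = 15
Lower bound = max(16, 15) = 16

16


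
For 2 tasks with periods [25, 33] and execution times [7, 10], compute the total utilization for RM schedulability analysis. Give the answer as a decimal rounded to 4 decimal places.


Compute individual utilizations (exact fractions):
  Task 1: C/T = 7/25 (approx. 0.28)
  Task 2: C/T = 10/33 (approx. 0.303)
Total utilization U = 7/25 + 10/33 = 481/825
Rounded to 4 decimal places: U = 0.5830
RM (Liu & Layland) bound for 2 tasks = 0.828427; compare with U = 481/825 (approx. 0.583030)
U <= bound, so schedulable by RM sufficient condition.

0.5830


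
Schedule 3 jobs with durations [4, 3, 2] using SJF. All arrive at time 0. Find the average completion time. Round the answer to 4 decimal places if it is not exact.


SJF order (ascending): [2, 3, 4]
Completion times:
  Job 1: burst=2, C=2
  Job 2: burst=3, C=5
  Job 3: burst=4, C=9
Average completion = 16/3 = 5.3333

5.3333


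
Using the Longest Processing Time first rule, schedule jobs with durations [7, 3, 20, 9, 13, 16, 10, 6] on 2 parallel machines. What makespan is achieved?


Sort jobs in decreasing order (LPT): [20, 16, 13, 10, 9, 7, 6, 3]
Assign each job to the least loaded machine:
  Machine 1: jobs [20, 10, 7, 6], load = 43
  Machine 2: jobs [16, 13, 9, 3], load = 41
Makespan = max load = 43

43


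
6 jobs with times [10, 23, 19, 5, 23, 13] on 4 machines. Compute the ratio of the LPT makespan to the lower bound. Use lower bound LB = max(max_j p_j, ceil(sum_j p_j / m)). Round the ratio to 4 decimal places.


LPT order: [23, 23, 19, 13, 10, 5]
Machine loads after assignment: [23, 23, 24, 23]
LPT makespan = 24
Lower bound = max(max_job, ceil(total/4)) = max(23, 24) = 24
Ratio = 24 / 24 = 1.0

1.0


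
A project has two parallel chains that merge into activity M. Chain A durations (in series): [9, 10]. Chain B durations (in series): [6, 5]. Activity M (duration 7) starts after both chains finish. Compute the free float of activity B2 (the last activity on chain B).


ES(B2) = sum of predecessors on chain B = 6
EF(B2) = ES + duration = 6 + 5 = 11
Successor of B2 is M. ES(M) = max(sum(A), sum(B)) = max(19, 11) = 19
Free float = ES(successor) - EF(current) = 19 - 11 = 8

8
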